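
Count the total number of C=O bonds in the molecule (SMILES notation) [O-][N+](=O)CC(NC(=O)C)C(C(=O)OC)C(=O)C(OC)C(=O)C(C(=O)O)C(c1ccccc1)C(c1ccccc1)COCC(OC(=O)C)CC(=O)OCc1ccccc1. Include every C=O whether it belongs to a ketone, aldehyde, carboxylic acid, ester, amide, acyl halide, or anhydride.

CH(NHCOCH3): amide, 1 C=O (running total 1).
CH(COOCH3): ester, 1 C=O (running total 2).
CO: ketone, 1 C=O (running total 3).
CO: ketone, 1 C=O (running total 4).
CH(COOH): carboxylic acid, 1 C=O (running total 5).
CH(OCOCH3): ester, 1 C=O (running total 6).
CH2COOCH2: ester, 1 C=O (running total 7).

7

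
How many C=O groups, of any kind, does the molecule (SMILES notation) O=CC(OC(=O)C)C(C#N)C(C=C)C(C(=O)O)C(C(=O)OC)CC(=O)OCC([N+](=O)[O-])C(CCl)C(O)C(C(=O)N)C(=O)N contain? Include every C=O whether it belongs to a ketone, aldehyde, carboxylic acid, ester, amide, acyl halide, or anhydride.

7

OHC: aldehyde, 1 C=O (running total 1).
CH(OCOCH3): ester, 1 C=O (running total 2).
CH(COOH): carboxylic acid, 1 C=O (running total 3).
CH(COOCH3): ester, 1 C=O (running total 4).
CH2COOCH2: ester, 1 C=O (running total 5).
CH(CONH2): amide, 1 C=O (running total 6).
CONH2: amide, 1 C=O (running total 7).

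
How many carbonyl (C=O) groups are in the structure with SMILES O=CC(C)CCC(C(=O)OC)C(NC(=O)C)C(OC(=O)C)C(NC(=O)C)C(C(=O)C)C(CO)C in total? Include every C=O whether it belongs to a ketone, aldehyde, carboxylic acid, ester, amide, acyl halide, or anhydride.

OHC: aldehyde, 1 C=O (running total 1).
CH(COOCH3): ester, 1 C=O (running total 2).
CH(NHCOCH3): amide, 1 C=O (running total 3).
CH(OCOCH3): ester, 1 C=O (running total 4).
CH(NHCOCH3): amide, 1 C=O (running total 5).
CH(COCH3): ketone, 1 C=O (running total 6).

6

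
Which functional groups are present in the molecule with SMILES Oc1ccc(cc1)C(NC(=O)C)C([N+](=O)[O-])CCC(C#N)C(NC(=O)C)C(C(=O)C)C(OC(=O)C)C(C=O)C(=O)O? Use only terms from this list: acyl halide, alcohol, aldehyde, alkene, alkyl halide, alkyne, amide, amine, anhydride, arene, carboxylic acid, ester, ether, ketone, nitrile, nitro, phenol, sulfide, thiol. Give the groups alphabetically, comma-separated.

aldehyde, amide, arene, carboxylic acid, ester, ketone, nitrile, nitro, phenol

–OH attached directly to an aromatic ring → phenol (not alcohol); the ring itself is an arene.
pendant –NHC(=O)CH3: N bonded to a carbonyl → amide (not amine).
–NO2 on an sp³ carbon → nitro (the N=O is not a carbonyl).
pendant –C≡N: nitrile.
pendant –NHC(=O)CH3: N bonded to a carbonyl → amide (not amine).
pendant –COCH3: carbonyl C bonded to two carbons → ketone.
pendant –OC(=O)CH3: an acyloxy group → ester.
pendant –CHO: carbonyl C bonded to C and H → aldehyde.
–COOH: carbonyl C bonded to –OH and C → carboxylic acid (the –OH is not a separate alcohol).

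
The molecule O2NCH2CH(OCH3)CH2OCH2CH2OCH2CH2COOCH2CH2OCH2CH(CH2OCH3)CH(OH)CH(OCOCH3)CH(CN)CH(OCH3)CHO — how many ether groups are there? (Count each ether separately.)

6

Reading the structure from left to right:
  O2NCH2: –NO2 on carbon → nitro group.
  CH(OCH3): pendant –OCH3: C–O–C with sp³ C, no adjacent C=O → ether.
  CH2OCH2: C–O–C with sp³ carbons on both sides and no adjacent C=O → ether.
  CH2OCH2: C–O–C with sp³ carbons on both sides and no adjacent C=O → ether.
  CH2COOCH2: –C(=O)–O–C with C on the carbonyl side → ester.
  CH2OCH2: C–O–C with sp³ carbons on both sides and no adjacent C=O → ether.
  CH(CH2OCH3): pendant –CH2OCH3: C–O–C linkage → ether.
  CH(OH): –OH on an sp³ carbon → alcohol (secondary).
  CH(OCOCH3): pendant –OC(=O)CH3: an acyloxy group → ester.
  CH(CN): pendant –C≡N: nitrile.
  CH(OCH3): pendant –OCH3: C–O–C with sp³ C, no adjacent C=O → ether.
  CHO: terminal –CHO: carbonyl C bonded to H and C → aldehyde.
Ether appears at: CH(OCH3), CH2OCH2, CH2OCH2, CH2OCH2, CH(CH2OCH3), CH(OCH3) → 6.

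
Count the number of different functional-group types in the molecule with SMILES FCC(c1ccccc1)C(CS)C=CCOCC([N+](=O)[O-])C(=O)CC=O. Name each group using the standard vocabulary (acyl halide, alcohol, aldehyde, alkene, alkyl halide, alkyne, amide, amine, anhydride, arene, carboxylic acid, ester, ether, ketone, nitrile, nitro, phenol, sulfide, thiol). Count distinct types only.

8

Working along the chain:
  FCH2: halogen on an sp³ carbon → alkyl halide.
  CH(C6H5): pendant –C6H5: benzene ring → arene.
  CH(CH2SH): pendant –CH2SH → thiol.
  CH=CH: C=C double bond → alkene.
  CH2OCH2: C–O–C with sp³ carbons on both sides and no adjacent C=O → ether.
  CH(NO2): –NO2 on an sp³ carbon → nitro (the N=O is not a carbonyl).
  CO: –C(=O)– with carbon on both sides → ketone.
  CHO: terminal –CHO: carbonyl C bonded to H and C → aldehyde.
Distinct types present: aldehyde, alkene, alkyl halide, arene, ether, ketone, nitro, thiol.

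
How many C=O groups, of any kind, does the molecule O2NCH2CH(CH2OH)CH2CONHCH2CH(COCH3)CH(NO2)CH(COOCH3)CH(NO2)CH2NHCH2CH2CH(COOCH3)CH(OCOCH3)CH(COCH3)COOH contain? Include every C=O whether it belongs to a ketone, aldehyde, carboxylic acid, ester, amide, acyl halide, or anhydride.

7

CH2CONHCH2: amide, 1 C=O (running total 1).
CH(COCH3): ketone, 1 C=O (running total 2).
CH(COOCH3): ester, 1 C=O (running total 3).
CH(COOCH3): ester, 1 C=O (running total 4).
CH(OCOCH3): ester, 1 C=O (running total 5).
CH(COCH3): ketone, 1 C=O (running total 6).
COOH: carboxylic acid, 1 C=O (running total 7).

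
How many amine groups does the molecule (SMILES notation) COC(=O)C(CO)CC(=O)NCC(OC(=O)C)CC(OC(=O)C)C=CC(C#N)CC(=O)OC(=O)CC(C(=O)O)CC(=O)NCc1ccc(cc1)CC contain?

0

Working along the chain:
  CH3OOC: CH3O–C(=O)–: carbonyl C bonded to C and to –OCH3 → ester (not ketone + ether).
  CH(CH2OH): pendant –CH2OH on an sp³ backbone C → alcohol.
  CH2CONHCH2: –C(=O)–N– linkage → amide (the N is not an amine).
  CH(OCOCH3): pendant –OC(=O)CH3: an acyloxy group → ester.
  CH(OCOCH3): pendant –OC(=O)CH3: an acyloxy group → ester.
  CH=CH: C=C double bond → alkene.
  CH(CN): pendant –C≡N: nitrile.
  CH2CO-O-COCH2: two acyl groups sharing one oxygen, –C(=O)–O–C(=O)– → anhydride.
  CH(COOH): pendant –COOH: carbonyl C bonded to C and –OH → carboxylic acid.
  CH2CONHCH2: –C(=O)–N– linkage → amide (the N is not an amine).
  C6H4: para-disubstituted benzene ring → arene.
No segment is a amine: CH2CONHCH2 is amide, not amine; CH(CN) is nitrile, not amine; CH2CONHCH2 is amide, not amine. → 0.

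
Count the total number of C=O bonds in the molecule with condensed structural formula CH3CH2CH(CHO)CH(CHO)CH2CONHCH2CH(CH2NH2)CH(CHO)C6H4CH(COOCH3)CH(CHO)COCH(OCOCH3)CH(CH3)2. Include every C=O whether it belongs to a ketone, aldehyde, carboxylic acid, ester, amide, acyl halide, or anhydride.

CH(CHO): aldehyde, 1 C=O (running total 1).
CH(CHO): aldehyde, 1 C=O (running total 2).
CH2CONHCH2: amide, 1 C=O (running total 3).
CH(CHO): aldehyde, 1 C=O (running total 4).
CH(COOCH3): ester, 1 C=O (running total 5).
CH(CHO): aldehyde, 1 C=O (running total 6).
CO: ketone, 1 C=O (running total 7).
CH(OCOCH3): ester, 1 C=O (running total 8).

8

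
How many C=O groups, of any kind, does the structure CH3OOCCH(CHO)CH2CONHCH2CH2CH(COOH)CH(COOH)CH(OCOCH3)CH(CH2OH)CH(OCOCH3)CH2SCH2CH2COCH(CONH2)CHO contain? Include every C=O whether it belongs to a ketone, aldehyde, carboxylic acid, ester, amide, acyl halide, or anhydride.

CH3OOC: ester, 1 C=O (running total 1).
CH(CHO): aldehyde, 1 C=O (running total 2).
CH2CONHCH2: amide, 1 C=O (running total 3).
CH(COOH): carboxylic acid, 1 C=O (running total 4).
CH(COOH): carboxylic acid, 1 C=O (running total 5).
CH(OCOCH3): ester, 1 C=O (running total 6).
CH(OCOCH3): ester, 1 C=O (running total 7).
CO: ketone, 1 C=O (running total 8).
CH(CONH2): amide, 1 C=O (running total 9).
CHO: aldehyde, 1 C=O (running total 10).

10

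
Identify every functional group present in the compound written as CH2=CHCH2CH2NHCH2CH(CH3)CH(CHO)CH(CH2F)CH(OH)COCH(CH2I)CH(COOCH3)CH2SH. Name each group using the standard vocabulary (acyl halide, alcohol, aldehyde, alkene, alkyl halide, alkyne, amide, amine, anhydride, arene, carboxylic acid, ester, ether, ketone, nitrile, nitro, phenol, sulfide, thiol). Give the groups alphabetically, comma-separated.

alcohol, aldehyde, alkene, alkyl halide, amine, ester, ketone, thiol

C=C double bond → alkene.
C–N–C with sp³ carbons and no adjacent C=O → amine (secondary).
pendant –CHO: carbonyl C bonded to C and H → aldehyde.
pendant –CH2X: halogen on sp³ carbon → alkyl halide.
–OH on an sp³ carbon → alcohol (secondary).
–C(=O)– with carbon on both sides → ketone.
pendant –CH2X: halogen on sp³ carbon → alkyl halide.
pendant –COOCH3: carbonyl C bonded to C and –OCH3 → ester.
–SH on an sp³ carbon → thiol.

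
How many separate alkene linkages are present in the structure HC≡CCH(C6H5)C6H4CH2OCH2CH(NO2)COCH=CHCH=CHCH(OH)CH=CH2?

Taking each segment in turn:
  HC≡C: C≡C triple bond → alkyne.
  CH(C6H5): pendant –C6H5: benzene ring → arene.
  C6H4: para-disubstituted benzene ring → arene.
  CH2OCH2: C–O–C with sp³ carbons on both sides and no adjacent C=O → ether.
  CH(NO2): –NO2 on an sp³ carbon → nitro (the N=O is not a carbonyl).
  CO: –C(=O)– with carbon on both sides → ketone.
  CH=CH: C=C double bond → alkene.
  CH=CH: C=C double bond → alkene.
  CH(OH): –OH on an sp³ carbon → alcohol (secondary).
  CH=CH2: C=C double bond → alkene.
Alkene appears at: CH=CH, CH=CH, CH=CH2 → 3.

3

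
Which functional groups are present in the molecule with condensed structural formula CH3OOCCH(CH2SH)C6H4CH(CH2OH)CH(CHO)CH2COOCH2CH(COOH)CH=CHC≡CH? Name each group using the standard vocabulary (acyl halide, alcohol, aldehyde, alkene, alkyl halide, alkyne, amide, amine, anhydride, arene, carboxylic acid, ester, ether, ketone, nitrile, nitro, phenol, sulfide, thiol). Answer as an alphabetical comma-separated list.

CH3O–C(=O)–: carbonyl C bonded to C and to –OCH3 → ester (not ketone + ether).
pendant –CH2SH → thiol.
para-disubstituted benzene ring → arene.
pendant –CH2OH on an sp³ backbone C → alcohol.
pendant –CHO: carbonyl C bonded to C and H → aldehyde.
–C(=O)–O–C with C on the carbonyl side → ester.
pendant –COOH: carbonyl C bonded to C and –OH → carboxylic acid.
C=C double bond → alkene.
C≡C triple bond → alkyne.

alcohol, aldehyde, alkene, alkyne, arene, carboxylic acid, ester, thiol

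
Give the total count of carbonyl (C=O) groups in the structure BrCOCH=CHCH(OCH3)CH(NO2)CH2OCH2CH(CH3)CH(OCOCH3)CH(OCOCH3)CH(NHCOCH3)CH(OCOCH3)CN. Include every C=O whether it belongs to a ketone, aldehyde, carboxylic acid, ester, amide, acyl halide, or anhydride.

BrCO: acyl halide, 1 C=O (running total 1).
CH(OCOCH3): ester, 1 C=O (running total 2).
CH(OCOCH3): ester, 1 C=O (running total 3).
CH(NHCOCH3): amide, 1 C=O (running total 4).
CH(OCOCH3): ester, 1 C=O (running total 5).

5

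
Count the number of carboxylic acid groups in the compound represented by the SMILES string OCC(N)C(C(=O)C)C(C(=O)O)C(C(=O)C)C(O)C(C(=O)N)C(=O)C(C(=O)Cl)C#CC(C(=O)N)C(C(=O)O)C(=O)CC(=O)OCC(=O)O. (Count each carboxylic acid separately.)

3

HO– on an sp³ carbon → alcohol.
–NH2 on an sp³ carbon with no adjacent C=O → amine.
pendant –COCH3: carbonyl C bonded to two carbons → ketone.
pendant –COOH: carbonyl C bonded to C and –OH → carboxylic acid.
pendant –COCH3: carbonyl C bonded to two carbons → ketone.
–OH on an sp³ carbon → alcohol (secondary).
pendant –CONH2: carbonyl C bonded to C and N → amide.
–C(=O)– with carbon on both sides → ketone.
pendant –C(=O)X: carbonyl C bonded to C and halogen → acyl halide.
C≡C triple bond → alkyne.
pendant –CONH2: carbonyl C bonded to C and N → amide.
pendant –COOH: carbonyl C bonded to C and –OH → carboxylic acid.
–C(=O)– with carbon on both sides → ketone.
–C(=O)–O–C with C on the carbonyl side → ester.
–COOH: carbonyl C bonded to –OH and C → carboxylic acid (the –OH is not a separate alcohol).
Carboxylic acid appears at: CH(COOH), CH(COOH), COOH → 3.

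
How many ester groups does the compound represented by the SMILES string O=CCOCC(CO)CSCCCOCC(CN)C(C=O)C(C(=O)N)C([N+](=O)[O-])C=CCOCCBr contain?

0

terminal –CHO: carbonyl C bonded to H and C → aldehyde.
C–O–C with sp³ carbons on both sides and no adjacent C=O → ether.
pendant –CH2OH on an sp³ backbone C → alcohol.
C–S–C linkage → sulfide (thioether).
C–O–C with sp³ carbons on both sides and no adjacent C=O → ether.
pendant –CH2NH2: N on sp³ C, no adjacent C=O → amine.
pendant –CHO: carbonyl C bonded to C and H → aldehyde.
pendant –CONH2: carbonyl C bonded to C and N → amide.
–NO2 on an sp³ carbon → nitro (the N=O is not a carbonyl).
C=C double bond → alkene.
C–O–C with sp³ carbons on both sides and no adjacent C=O → ether.
halogen on an sp³ carbon → alkyl halide.
No segment is a ester: CH2OCH2 is ether, not ester; CH2OCH2 is ether, not ester; CH2OCH2 is ether, not ester. → 0.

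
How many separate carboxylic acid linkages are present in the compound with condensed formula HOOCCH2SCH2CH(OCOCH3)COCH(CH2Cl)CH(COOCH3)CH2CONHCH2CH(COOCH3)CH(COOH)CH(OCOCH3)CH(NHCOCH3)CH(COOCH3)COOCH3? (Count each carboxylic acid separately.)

2

Reading the structure from left to right:
  HOOC: –COOH: carbonyl C bonded to –OH and C → carboxylic acid (the –OH is not a separate alcohol).
  CH2SCH2: C–S–C linkage → sulfide (thioether).
  CH(OCOCH3): pendant –OC(=O)CH3: an acyloxy group → ester.
  CO: –C(=O)– with carbon on both sides → ketone.
  CH(CH2Cl): pendant –CH2X: halogen on sp³ carbon → alkyl halide.
  CH(COOCH3): pendant –COOCH3: carbonyl C bonded to C and –OCH3 → ester.
  CH2CONHCH2: –C(=O)–N– linkage → amide (the N is not an amine).
  CH(COOCH3): pendant –COOCH3: carbonyl C bonded to C and –OCH3 → ester.
  CH(COOH): pendant –COOH: carbonyl C bonded to C and –OH → carboxylic acid.
  CH(OCOCH3): pendant –OC(=O)CH3: an acyloxy group → ester.
  CH(NHCOCH3): pendant –NHC(=O)CH3: N bonded to a carbonyl → amide (not amine).
  CH(COOCH3): pendant –COOCH3: carbonyl C bonded to C and –OCH3 → ester.
  COOCH3: –C(=O)OCH3: carbonyl C bonded to C and to –OCH3 → ester (not ketone + ether).
Carboxylic acid appears at: HOOC, CH(COOH) → 2.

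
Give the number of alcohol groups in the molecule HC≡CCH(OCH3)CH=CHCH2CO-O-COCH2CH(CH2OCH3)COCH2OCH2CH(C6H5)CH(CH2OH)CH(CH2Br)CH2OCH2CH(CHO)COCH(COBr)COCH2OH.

2

C≡C triple bond → alkyne.
pendant –OCH3: C–O–C with sp³ C, no adjacent C=O → ether.
C=C double bond → alkene.
two acyl groups sharing one oxygen, –C(=O)–O–C(=O)– → anhydride.
pendant –CH2OCH3: C–O–C linkage → ether.
–C(=O)– with carbon on both sides → ketone.
C–O–C with sp³ carbons on both sides and no adjacent C=O → ether.
pendant –C6H5: benzene ring → arene.
pendant –CH2OH on an sp³ backbone C → alcohol.
pendant –CH2X: halogen on sp³ carbon → alkyl halide.
C–O–C with sp³ carbons on both sides and no adjacent C=O → ether.
pendant –CHO: carbonyl C bonded to C and H → aldehyde.
–C(=O)– with carbon on both sides → ketone.
pendant –C(=O)X: carbonyl C bonded to C and halogen → acyl halide.
–C(=O)– with carbon on both sides → ketone.
–OH on an sp³ carbon → alcohol.
Alcohol appears at: CH(CH2OH), CH2OH → 2.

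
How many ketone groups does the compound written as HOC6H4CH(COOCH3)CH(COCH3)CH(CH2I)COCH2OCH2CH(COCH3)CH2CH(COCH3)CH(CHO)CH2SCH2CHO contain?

4

Reading the structure from left to right:
  HOC6H4: –OH attached directly to an aromatic ring → phenol (not alcohol); the ring itself is an arene.
  CH(COOCH3): pendant –COOCH3: carbonyl C bonded to C and –OCH3 → ester.
  CH(COCH3): pendant –COCH3: carbonyl C bonded to two carbons → ketone.
  CH(CH2I): pendant –CH2X: halogen on sp³ carbon → alkyl halide.
  CO: –C(=O)– with carbon on both sides → ketone.
  CH2OCH2: C–O–C with sp³ carbons on both sides and no adjacent C=O → ether.
  CH(COCH3): pendant –COCH3: carbonyl C bonded to two carbons → ketone.
  CH(COCH3): pendant –COCH3: carbonyl C bonded to two carbons → ketone.
  CH(CHO): pendant –CHO: carbonyl C bonded to C and H → aldehyde.
  CH2SCH2: C–S–C linkage → sulfide (thioether).
  CHO: terminal –CHO: carbonyl C bonded to H and C → aldehyde.
Ketone appears at: CH(COCH3), CO, CH(COCH3), CH(COCH3) → 4.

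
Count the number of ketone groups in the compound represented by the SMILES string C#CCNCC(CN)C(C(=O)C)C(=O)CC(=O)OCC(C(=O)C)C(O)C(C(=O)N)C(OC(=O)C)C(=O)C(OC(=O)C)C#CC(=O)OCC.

Working along the chain:
  HC≡C: C≡C triple bond → alkyne.
  CH2NHCH2: C–N–C with sp³ carbons and no adjacent C=O → amine (secondary).
  CH(CH2NH2): pendant –CH2NH2: N on sp³ C, no adjacent C=O → amine.
  CH(COCH3): pendant –COCH3: carbonyl C bonded to two carbons → ketone.
  CO: –C(=O)– with carbon on both sides → ketone.
  CH2COOCH2: –C(=O)–O–C with C on the carbonyl side → ester.
  CH(COCH3): pendant –COCH3: carbonyl C bonded to two carbons → ketone.
  CH(OH): –OH on an sp³ carbon → alcohol (secondary).
  CH(CONH2): pendant –CONH2: carbonyl C bonded to C and N → amide.
  CH(OCOCH3): pendant –OC(=O)CH3: an acyloxy group → ester.
  CO: –C(=O)– with carbon on both sides → ketone.
  CH(OCOCH3): pendant –OC(=O)CH3: an acyloxy group → ester.
  C≡C: C≡C triple bond → alkyne.
  COOCH2CH3: –C(=O)OCH2CH3: carbonyl C bonded to C and to –OEt → ester.
Ketone appears at: CH(COCH3), CO, CH(COCH3), CO → 4.

4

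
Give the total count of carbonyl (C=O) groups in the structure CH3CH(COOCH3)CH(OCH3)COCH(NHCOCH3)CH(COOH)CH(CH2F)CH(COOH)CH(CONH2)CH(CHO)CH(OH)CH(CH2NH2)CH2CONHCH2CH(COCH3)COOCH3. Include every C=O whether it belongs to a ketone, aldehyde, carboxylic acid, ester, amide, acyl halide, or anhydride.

10

CH(COOCH3): ester, 1 C=O (running total 1).
CO: ketone, 1 C=O (running total 2).
CH(NHCOCH3): amide, 1 C=O (running total 3).
CH(COOH): carboxylic acid, 1 C=O (running total 4).
CH(COOH): carboxylic acid, 1 C=O (running total 5).
CH(CONH2): amide, 1 C=O (running total 6).
CH(CHO): aldehyde, 1 C=O (running total 7).
CH2CONHCH2: amide, 1 C=O (running total 8).
CH(COCH3): ketone, 1 C=O (running total 9).
COOCH3: ester, 1 C=O (running total 10).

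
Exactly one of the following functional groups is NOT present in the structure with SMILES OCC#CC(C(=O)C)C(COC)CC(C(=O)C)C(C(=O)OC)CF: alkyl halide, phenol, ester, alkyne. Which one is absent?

phenol

alkyne: present (C≡C — C≡C triple bond → alkyne).
ester: present (CH(COOCH3) — pendant –COOCH3: carbonyl C bonded to C and –OCH3 → ester).
alkyl halide: present (CH2F — halogen on an sp³ carbon → alkyl halide).
phenol: absent. In HOCH2, the –OH is on an sp³ carbon, not on an aromatic ring, so it is an alcohol.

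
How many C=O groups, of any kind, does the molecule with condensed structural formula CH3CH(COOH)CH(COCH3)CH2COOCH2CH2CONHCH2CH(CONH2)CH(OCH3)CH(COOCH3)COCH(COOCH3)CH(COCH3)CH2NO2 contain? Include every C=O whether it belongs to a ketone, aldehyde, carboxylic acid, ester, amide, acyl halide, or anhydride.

9

CH(COOH): carboxylic acid, 1 C=O (running total 1).
CH(COCH3): ketone, 1 C=O (running total 2).
CH2COOCH2: ester, 1 C=O (running total 3).
CH2CONHCH2: amide, 1 C=O (running total 4).
CH(CONH2): amide, 1 C=O (running total 5).
CH(COOCH3): ester, 1 C=O (running total 6).
CO: ketone, 1 C=O (running total 7).
CH(COOCH3): ester, 1 C=O (running total 8).
CH(COCH3): ketone, 1 C=O (running total 9).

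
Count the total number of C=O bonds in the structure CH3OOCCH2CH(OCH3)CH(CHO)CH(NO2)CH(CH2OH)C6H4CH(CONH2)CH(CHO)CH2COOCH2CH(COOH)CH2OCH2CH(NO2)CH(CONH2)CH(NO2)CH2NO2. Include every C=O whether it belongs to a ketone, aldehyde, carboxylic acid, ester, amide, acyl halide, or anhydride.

CH3OOC: ester, 1 C=O (running total 1).
CH(CHO): aldehyde, 1 C=O (running total 2).
CH(CONH2): amide, 1 C=O (running total 3).
CH(CHO): aldehyde, 1 C=O (running total 4).
CH2COOCH2: ester, 1 C=O (running total 5).
CH(COOH): carboxylic acid, 1 C=O (running total 6).
CH(CONH2): amide, 1 C=O (running total 7).

7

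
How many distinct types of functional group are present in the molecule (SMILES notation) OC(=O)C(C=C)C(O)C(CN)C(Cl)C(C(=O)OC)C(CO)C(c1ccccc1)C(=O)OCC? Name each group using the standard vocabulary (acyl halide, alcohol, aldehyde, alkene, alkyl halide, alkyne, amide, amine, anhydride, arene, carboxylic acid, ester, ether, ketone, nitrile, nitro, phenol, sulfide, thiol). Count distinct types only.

7

Taking each segment in turn:
  HOOC: –COOH: carbonyl C bonded to –OH and C → carboxylic acid (the –OH is not a separate alcohol).
  CH(CH=CH2): pendant –CH=CH2: C=C double bond → alkene.
  CH(OH): –OH on an sp³ carbon → alcohol (secondary).
  CH(CH2NH2): pendant –CH2NH2: N on sp³ C, no adjacent C=O → amine.
  CH(Cl): halogen on an sp³ carbon → alkyl halide.
  CH(COOCH3): pendant –COOCH3: carbonyl C bonded to C and –OCH3 → ester.
  CH(CH2OH): pendant –CH2OH on an sp³ backbone C → alcohol.
  CH(C6H5): pendant –C6H5: benzene ring → arene.
  COOCH2CH3: –C(=O)OCH2CH3: carbonyl C bonded to C and to –OEt → ester.
Distinct types present: alcohol, alkene, alkyl halide, amine, arene, carboxylic acid, ester.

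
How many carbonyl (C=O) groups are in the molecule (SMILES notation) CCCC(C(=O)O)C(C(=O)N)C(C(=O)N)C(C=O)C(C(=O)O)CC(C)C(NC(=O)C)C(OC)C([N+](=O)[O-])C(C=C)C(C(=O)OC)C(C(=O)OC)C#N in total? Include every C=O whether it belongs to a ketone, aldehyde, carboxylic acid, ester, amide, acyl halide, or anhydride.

CH(COOH): carboxylic acid, 1 C=O (running total 1).
CH(CONH2): amide, 1 C=O (running total 2).
CH(CONH2): amide, 1 C=O (running total 3).
CH(CHO): aldehyde, 1 C=O (running total 4).
CH(COOH): carboxylic acid, 1 C=O (running total 5).
CH(NHCOCH3): amide, 1 C=O (running total 6).
CH(COOCH3): ester, 1 C=O (running total 7).
CH(COOCH3): ester, 1 C=O (running total 8).

8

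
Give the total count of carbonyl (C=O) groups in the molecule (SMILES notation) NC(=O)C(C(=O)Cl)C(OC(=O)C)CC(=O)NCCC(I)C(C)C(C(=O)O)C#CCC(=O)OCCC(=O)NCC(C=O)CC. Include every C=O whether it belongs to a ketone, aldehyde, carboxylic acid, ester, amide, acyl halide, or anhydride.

H2NCO: amide, 1 C=O (running total 1).
CH(COCl): acyl halide, 1 C=O (running total 2).
CH(OCOCH3): ester, 1 C=O (running total 3).
CH2CONHCH2: amide, 1 C=O (running total 4).
CH(COOH): carboxylic acid, 1 C=O (running total 5).
CH2COOCH2: ester, 1 C=O (running total 6).
CH2CONHCH2: amide, 1 C=O (running total 7).
CH(CHO): aldehyde, 1 C=O (running total 8).

8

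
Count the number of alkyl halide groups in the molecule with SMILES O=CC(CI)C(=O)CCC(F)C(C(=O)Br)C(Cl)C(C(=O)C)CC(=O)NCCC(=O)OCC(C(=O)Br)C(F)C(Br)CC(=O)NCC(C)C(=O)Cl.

5

terminal –CHO: carbonyl C bonded to H and C → aldehyde.
pendant –CH2X: halogen on sp³ carbon → alkyl halide.
–C(=O)– with carbon on both sides → ketone.
halogen on an sp³ carbon → alkyl halide.
pendant –C(=O)X: carbonyl C bonded to C and halogen → acyl halide.
halogen on an sp³ carbon → alkyl halide.
pendant –COCH3: carbonyl C bonded to two carbons → ketone.
–C(=O)–N– linkage → amide (the N is not an amine).
–C(=O)–O–C with C on the carbonyl side → ester.
pendant –C(=O)X: carbonyl C bonded to C and halogen → acyl halide.
halogen on an sp³ carbon → alkyl halide.
halogen on an sp³ carbon → alkyl halide.
–C(=O)–N– linkage → amide (the N is not an amine).
–C(=O)Cl: carbonyl C bonded to C and to a halogen → acyl halide (not alkyl halide).
Alkyl halide appears at: CH(CH2I), CH(F), CH(Cl), CH(F), CH(Br) → 5.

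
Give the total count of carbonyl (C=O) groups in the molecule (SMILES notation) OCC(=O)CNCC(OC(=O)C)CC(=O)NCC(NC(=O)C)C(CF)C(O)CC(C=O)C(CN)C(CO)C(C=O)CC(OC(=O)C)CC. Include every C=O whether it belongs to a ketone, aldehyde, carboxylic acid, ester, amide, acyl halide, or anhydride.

CO: ketone, 1 C=O (running total 1).
CH(OCOCH3): ester, 1 C=O (running total 2).
CH2CONHCH2: amide, 1 C=O (running total 3).
CH(NHCOCH3): amide, 1 C=O (running total 4).
CH(CHO): aldehyde, 1 C=O (running total 5).
CH(CHO): aldehyde, 1 C=O (running total 6).
CH(OCOCH3): ester, 1 C=O (running total 7).

7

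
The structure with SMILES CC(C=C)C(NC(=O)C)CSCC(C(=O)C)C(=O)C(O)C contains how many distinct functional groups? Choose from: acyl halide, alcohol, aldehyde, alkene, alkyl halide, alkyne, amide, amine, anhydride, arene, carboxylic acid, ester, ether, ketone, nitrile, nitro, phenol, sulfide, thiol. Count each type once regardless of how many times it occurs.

5

pendant –CH=CH2: C=C double bond → alkene.
pendant –NHC(=O)CH3: N bonded to a carbonyl → amide (not amine).
C–S–C linkage → sulfide (thioether).
pendant –COCH3: carbonyl C bonded to two carbons → ketone.
–C(=O)– with carbon on both sides → ketone.
–OH on an sp³ carbon → alcohol (secondary).
Distinct types present: alcohol, alkene, amide, ketone, sulfide.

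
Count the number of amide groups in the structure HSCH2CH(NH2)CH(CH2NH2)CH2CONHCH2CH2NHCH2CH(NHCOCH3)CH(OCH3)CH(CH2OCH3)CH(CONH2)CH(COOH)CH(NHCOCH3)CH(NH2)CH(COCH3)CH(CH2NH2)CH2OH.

4

Working along the chain:
  HSCH2: –SH on an sp³ carbon → thiol.
  CH(NH2): –NH2 on an sp³ carbon with no adjacent C=O → amine.
  CH(CH2NH2): pendant –CH2NH2: N on sp³ C, no adjacent C=O → amine.
  CH2CONHCH2: –C(=O)–N– linkage → amide (the N is not an amine).
  CH2NHCH2: C–N–C with sp³ carbons and no adjacent C=O → amine (secondary).
  CH(NHCOCH3): pendant –NHC(=O)CH3: N bonded to a carbonyl → amide (not amine).
  CH(OCH3): pendant –OCH3: C–O–C with sp³ C, no adjacent C=O → ether.
  CH(CH2OCH3): pendant –CH2OCH3: C–O–C linkage → ether.
  CH(CONH2): pendant –CONH2: carbonyl C bonded to C and N → amide.
  CH(COOH): pendant –COOH: carbonyl C bonded to C and –OH → carboxylic acid.
  CH(NHCOCH3): pendant –NHC(=O)CH3: N bonded to a carbonyl → amide (not amine).
  CH(NH2): –NH2 on an sp³ carbon with no adjacent C=O → amine.
  CH(COCH3): pendant –COCH3: carbonyl C bonded to two carbons → ketone.
  CH(CH2NH2): pendant –CH2NH2: N on sp³ C, no adjacent C=O → amine.
  CH2OH: –OH on an sp³ carbon → alcohol.
Amide appears at: CH2CONHCH2, CH(NHCOCH3), CH(CONH2), CH(NHCOCH3) → 4.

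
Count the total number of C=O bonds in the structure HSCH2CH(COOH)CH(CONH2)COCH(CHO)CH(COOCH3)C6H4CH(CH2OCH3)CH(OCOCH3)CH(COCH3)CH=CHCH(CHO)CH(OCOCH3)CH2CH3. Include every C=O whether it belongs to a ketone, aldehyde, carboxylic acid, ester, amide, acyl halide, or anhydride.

CH(COOH): carboxylic acid, 1 C=O (running total 1).
CH(CONH2): amide, 1 C=O (running total 2).
CO: ketone, 1 C=O (running total 3).
CH(CHO): aldehyde, 1 C=O (running total 4).
CH(COOCH3): ester, 1 C=O (running total 5).
CH(OCOCH3): ester, 1 C=O (running total 6).
CH(COCH3): ketone, 1 C=O (running total 7).
CH(CHO): aldehyde, 1 C=O (running total 8).
CH(OCOCH3): ester, 1 C=O (running total 9).

9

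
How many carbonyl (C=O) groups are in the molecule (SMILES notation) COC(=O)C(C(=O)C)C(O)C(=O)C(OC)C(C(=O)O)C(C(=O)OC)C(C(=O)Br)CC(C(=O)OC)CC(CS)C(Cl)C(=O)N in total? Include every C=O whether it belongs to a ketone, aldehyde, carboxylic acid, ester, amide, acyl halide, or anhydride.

CH3OOC: ester, 1 C=O (running total 1).
CH(COCH3): ketone, 1 C=O (running total 2).
CO: ketone, 1 C=O (running total 3).
CH(COOH): carboxylic acid, 1 C=O (running total 4).
CH(COOCH3): ester, 1 C=O (running total 5).
CH(COBr): acyl halide, 1 C=O (running total 6).
CH(COOCH3): ester, 1 C=O (running total 7).
CONH2: amide, 1 C=O (running total 8).

8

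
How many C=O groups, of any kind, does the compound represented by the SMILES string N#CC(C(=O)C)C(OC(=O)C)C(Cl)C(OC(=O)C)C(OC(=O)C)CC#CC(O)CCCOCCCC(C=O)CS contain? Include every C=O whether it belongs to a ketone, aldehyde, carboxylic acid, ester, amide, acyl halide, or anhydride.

5

CH(COCH3): ketone, 1 C=O (running total 1).
CH(OCOCH3): ester, 1 C=O (running total 2).
CH(OCOCH3): ester, 1 C=O (running total 3).
CH(OCOCH3): ester, 1 C=O (running total 4).
CH(CHO): aldehyde, 1 C=O (running total 5).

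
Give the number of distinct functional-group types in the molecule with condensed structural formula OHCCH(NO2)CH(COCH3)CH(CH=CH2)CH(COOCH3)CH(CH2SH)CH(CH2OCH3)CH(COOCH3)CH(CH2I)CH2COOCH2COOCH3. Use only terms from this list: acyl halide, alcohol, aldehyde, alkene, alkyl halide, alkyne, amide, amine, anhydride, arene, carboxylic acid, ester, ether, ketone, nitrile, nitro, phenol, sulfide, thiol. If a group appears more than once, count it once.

Working along the chain:
  OHC: terminal –CHO: carbonyl C bonded to H and C → aldehyde.
  CH(NO2): –NO2 on an sp³ carbon → nitro (the N=O is not a carbonyl).
  CH(COCH3): pendant –COCH3: carbonyl C bonded to two carbons → ketone.
  CH(CH=CH2): pendant –CH=CH2: C=C double bond → alkene.
  CH(COOCH3): pendant –COOCH3: carbonyl C bonded to C and –OCH3 → ester.
  CH(CH2SH): pendant –CH2SH → thiol.
  CH(CH2OCH3): pendant –CH2OCH3: C–O–C linkage → ether.
  CH(COOCH3): pendant –COOCH3: carbonyl C bonded to C and –OCH3 → ester.
  CH(CH2I): pendant –CH2X: halogen on sp³ carbon → alkyl halide.
  CH2COOCH2: –C(=O)–O–C with C on the carbonyl side → ester.
  COOCH3: –C(=O)OCH3: carbonyl C bonded to C and to –OCH3 → ester (not ketone + ether).
Distinct types present: aldehyde, alkene, alkyl halide, ester, ether, ketone, nitro, thiol.

8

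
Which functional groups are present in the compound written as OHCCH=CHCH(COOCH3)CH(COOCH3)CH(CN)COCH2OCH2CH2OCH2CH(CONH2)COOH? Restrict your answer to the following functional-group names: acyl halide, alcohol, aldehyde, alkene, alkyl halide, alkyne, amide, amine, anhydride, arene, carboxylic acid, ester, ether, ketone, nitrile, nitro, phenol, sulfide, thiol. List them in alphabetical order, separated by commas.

Taking each segment in turn:
  OHC: terminal –CHO: carbonyl C bonded to H and C → aldehyde.
  CH=CH: C=C double bond → alkene.
  CH(COOCH3): pendant –COOCH3: carbonyl C bonded to C and –OCH3 → ester.
  CH(COOCH3): pendant –COOCH3: carbonyl C bonded to C and –OCH3 → ester.
  CH(CN): pendant –C≡N: nitrile.
  CO: –C(=O)– with carbon on both sides → ketone.
  CH2OCH2: C–O–C with sp³ carbons on both sides and no adjacent C=O → ether.
  CH2OCH2: C–O–C with sp³ carbons on both sides and no adjacent C=O → ether.
  CH(CONH2): pendant –CONH2: carbonyl C bonded to C and N → amide.
  COOH: –COOH: carbonyl C bonded to –OH and C → carboxylic acid (the –OH is not a separate alcohol).

aldehyde, alkene, amide, carboxylic acid, ester, ether, ketone, nitrile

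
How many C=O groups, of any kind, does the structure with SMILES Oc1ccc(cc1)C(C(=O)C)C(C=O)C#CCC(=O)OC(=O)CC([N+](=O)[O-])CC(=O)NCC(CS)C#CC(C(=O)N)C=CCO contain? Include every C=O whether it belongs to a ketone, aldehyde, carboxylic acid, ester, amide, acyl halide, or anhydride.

6

CH(COCH3): ketone, 1 C=O (running total 1).
CH(CHO): aldehyde, 1 C=O (running total 2).
CH2CO-O-COCH2: anhydride, 2 C=O (running total 4).
CH2CONHCH2: amide, 1 C=O (running total 5).
CH(CONH2): amide, 1 C=O (running total 6).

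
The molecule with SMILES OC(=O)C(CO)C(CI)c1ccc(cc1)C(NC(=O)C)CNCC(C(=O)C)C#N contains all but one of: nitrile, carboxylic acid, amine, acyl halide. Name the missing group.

nitrile: present (CN — –C≡N: carbon triple-bonded to nitrogen → nitrile).
carboxylic acid: present (HOOC — –COOH: carbonyl C bonded to –OH and C → carboxylic acid (the –OH is not a separate alcohol)).
amine: present (CH2NHCH2 — C–N–C with sp³ carbons and no adjacent C=O → amine (secondary)).
acyl halide: no segment matches this pattern.

acyl halide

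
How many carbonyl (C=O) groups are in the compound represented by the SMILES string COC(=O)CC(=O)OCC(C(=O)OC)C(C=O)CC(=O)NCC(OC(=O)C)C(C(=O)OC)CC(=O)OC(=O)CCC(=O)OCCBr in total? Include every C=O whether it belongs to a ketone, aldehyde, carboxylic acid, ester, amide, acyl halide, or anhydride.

10

CH3OOC: ester, 1 C=O (running total 1).
CH2COOCH2: ester, 1 C=O (running total 2).
CH(COOCH3): ester, 1 C=O (running total 3).
CH(CHO): aldehyde, 1 C=O (running total 4).
CH2CONHCH2: amide, 1 C=O (running total 5).
CH(OCOCH3): ester, 1 C=O (running total 6).
CH(COOCH3): ester, 1 C=O (running total 7).
CH2CO-O-COCH2: anhydride, 2 C=O (running total 9).
CH2COOCH2: ester, 1 C=O (running total 10).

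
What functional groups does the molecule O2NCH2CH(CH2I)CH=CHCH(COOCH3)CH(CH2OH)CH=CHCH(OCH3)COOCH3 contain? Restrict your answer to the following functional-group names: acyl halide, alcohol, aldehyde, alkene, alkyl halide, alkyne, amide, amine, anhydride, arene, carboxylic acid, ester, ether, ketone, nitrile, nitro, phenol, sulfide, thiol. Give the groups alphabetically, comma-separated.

alcohol, alkene, alkyl halide, ester, ether, nitro

Working along the chain:
  O2NCH2: –NO2 on carbon → nitro group.
  CH(CH2I): pendant –CH2X: halogen on sp³ carbon → alkyl halide.
  CH=CH: C=C double bond → alkene.
  CH(COOCH3): pendant –COOCH3: carbonyl C bonded to C and –OCH3 → ester.
  CH(CH2OH): pendant –CH2OH on an sp³ backbone C → alcohol.
  CH=CH: C=C double bond → alkene.
  CH(OCH3): pendant –OCH3: C–O–C with sp³ C, no adjacent C=O → ether.
  COOCH3: –C(=O)OCH3: carbonyl C bonded to C and to –OCH3 → ester (not ketone + ether).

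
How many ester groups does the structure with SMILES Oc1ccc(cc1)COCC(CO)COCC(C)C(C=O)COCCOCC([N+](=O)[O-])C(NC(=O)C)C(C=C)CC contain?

0

–OH attached directly to an aromatic ring → phenol (not alcohol); the ring itself is an arene.
C–O–C with sp³ carbons on both sides and no adjacent C=O → ether.
pendant –CH2OH on an sp³ backbone C → alcohol.
C–O–C with sp³ carbons on both sides and no adjacent C=O → ether.
pendant –CHO: carbonyl C bonded to C and H → aldehyde.
C–O–C with sp³ carbons on both sides and no adjacent C=O → ether.
C–O–C with sp³ carbons on both sides and no adjacent C=O → ether.
–NO2 on an sp³ carbon → nitro (the N=O is not a carbonyl).
pendant –NHC(=O)CH3: N bonded to a carbonyl → amide (not amine).
pendant –CH=CH2: C=C double bond → alkene.
No segment is a ester: CH2OCH2 is ether, not ester; CH2OCH2 is ether, not ester; CH2OCH2 is ether, not ester. → 0.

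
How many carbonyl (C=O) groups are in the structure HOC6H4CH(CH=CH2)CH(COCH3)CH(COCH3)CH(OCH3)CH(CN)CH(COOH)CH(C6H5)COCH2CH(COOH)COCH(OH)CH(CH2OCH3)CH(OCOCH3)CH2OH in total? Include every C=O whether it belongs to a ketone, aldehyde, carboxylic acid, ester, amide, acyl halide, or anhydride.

CH(COCH3): ketone, 1 C=O (running total 1).
CH(COCH3): ketone, 1 C=O (running total 2).
CH(COOH): carboxylic acid, 1 C=O (running total 3).
CO: ketone, 1 C=O (running total 4).
CH(COOH): carboxylic acid, 1 C=O (running total 5).
CO: ketone, 1 C=O (running total 6).
CH(OCOCH3): ester, 1 C=O (running total 7).

7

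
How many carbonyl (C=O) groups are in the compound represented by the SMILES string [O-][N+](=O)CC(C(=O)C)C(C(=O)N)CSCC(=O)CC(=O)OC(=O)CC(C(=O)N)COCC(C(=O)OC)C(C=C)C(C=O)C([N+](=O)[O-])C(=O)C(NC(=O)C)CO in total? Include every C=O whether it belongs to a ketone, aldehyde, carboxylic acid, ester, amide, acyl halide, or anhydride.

CH(COCH3): ketone, 1 C=O (running total 1).
CH(CONH2): amide, 1 C=O (running total 2).
CO: ketone, 1 C=O (running total 3).
CH2CO-O-COCH2: anhydride, 2 C=O (running total 5).
CH(CONH2): amide, 1 C=O (running total 6).
CH(COOCH3): ester, 1 C=O (running total 7).
CH(CHO): aldehyde, 1 C=O (running total 8).
CO: ketone, 1 C=O (running total 9).
CH(NHCOCH3): amide, 1 C=O (running total 10).

10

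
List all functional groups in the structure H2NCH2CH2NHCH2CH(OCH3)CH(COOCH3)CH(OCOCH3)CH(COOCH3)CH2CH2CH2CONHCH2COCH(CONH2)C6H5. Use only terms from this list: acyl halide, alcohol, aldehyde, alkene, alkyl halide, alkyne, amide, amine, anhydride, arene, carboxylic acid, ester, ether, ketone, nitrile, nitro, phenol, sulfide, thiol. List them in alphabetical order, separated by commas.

–NH2 on an sp³ carbon with no adjacent C=O → amine.
C–N–C with sp³ carbons and no adjacent C=O → amine (secondary).
pendant –OCH3: C–O–C with sp³ C, no adjacent C=O → ether.
pendant –COOCH3: carbonyl C bonded to C and –OCH3 → ester.
pendant –OC(=O)CH3: an acyloxy group → ester.
pendant –COOCH3: carbonyl C bonded to C and –OCH3 → ester.
–C(=O)–N– linkage → amide (the N is not an amine).
–C(=O)– with carbon on both sides → ketone.
pendant –CONH2: carbonyl C bonded to C and N → amide.
–C6H5 phenyl ring → arene.

amide, amine, arene, ester, ether, ketone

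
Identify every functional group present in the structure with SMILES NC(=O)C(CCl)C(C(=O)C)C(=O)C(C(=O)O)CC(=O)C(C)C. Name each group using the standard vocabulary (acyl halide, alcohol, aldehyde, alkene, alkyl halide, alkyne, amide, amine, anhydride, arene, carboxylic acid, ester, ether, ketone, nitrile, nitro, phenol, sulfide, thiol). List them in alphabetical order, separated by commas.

alkyl halide, amide, carboxylic acid, ketone

–C(=O)NH2: carbonyl C bonded to C and to N → amide (the N is not a separate amine).
pendant –CH2X: halogen on sp³ carbon → alkyl halide.
pendant –COCH3: carbonyl C bonded to two carbons → ketone.
–C(=O)– with carbon on both sides → ketone.
pendant –COOH: carbonyl C bonded to C and –OH → carboxylic acid.
–C(=O)– with carbon on both sides → ketone.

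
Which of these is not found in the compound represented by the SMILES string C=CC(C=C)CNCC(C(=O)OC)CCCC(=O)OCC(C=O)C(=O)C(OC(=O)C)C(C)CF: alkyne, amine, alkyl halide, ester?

alkyl halide: present (CH2F — halogen on an sp³ carbon → alkyl halide).
ester: present (CH(COOCH3) — pendant –COOCH3: carbonyl C bonded to C and –OCH3 → ester).
amine: present (CH2NHCH2 — C–N–C with sp³ carbons and no adjacent C=O → amine (secondary)).
alkyne: no segment matches this pattern.

alkyne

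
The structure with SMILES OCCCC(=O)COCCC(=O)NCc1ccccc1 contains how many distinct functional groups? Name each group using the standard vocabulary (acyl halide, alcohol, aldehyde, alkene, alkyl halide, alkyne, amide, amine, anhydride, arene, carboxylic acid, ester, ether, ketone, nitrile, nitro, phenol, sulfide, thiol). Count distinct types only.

Working along the chain:
  HOCH2: HO– on an sp³ carbon → alcohol.
  CO: –C(=O)– with carbon on both sides → ketone.
  CH2OCH2: C–O–C with sp³ carbons on both sides and no adjacent C=O → ether.
  CH2CONHCH2: –C(=O)–N– linkage → amide (the N is not an amine).
  C6H5: –C6H5 phenyl ring → arene.
Distinct types present: alcohol, amide, arene, ether, ketone.

5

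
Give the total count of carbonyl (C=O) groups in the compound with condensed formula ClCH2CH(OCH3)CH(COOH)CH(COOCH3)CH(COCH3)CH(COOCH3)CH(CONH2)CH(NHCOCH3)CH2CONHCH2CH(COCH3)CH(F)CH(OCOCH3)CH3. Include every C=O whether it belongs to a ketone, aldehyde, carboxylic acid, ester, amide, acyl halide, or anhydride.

CH(COOH): carboxylic acid, 1 C=O (running total 1).
CH(COOCH3): ester, 1 C=O (running total 2).
CH(COCH3): ketone, 1 C=O (running total 3).
CH(COOCH3): ester, 1 C=O (running total 4).
CH(CONH2): amide, 1 C=O (running total 5).
CH(NHCOCH3): amide, 1 C=O (running total 6).
CH2CONHCH2: amide, 1 C=O (running total 7).
CH(COCH3): ketone, 1 C=O (running total 8).
CH(OCOCH3): ester, 1 C=O (running total 9).

9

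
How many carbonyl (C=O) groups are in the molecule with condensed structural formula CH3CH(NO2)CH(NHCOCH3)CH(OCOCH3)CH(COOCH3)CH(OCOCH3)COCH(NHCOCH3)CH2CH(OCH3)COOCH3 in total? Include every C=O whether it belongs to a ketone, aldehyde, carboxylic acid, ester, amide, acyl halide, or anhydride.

7

CH(NHCOCH3): amide, 1 C=O (running total 1).
CH(OCOCH3): ester, 1 C=O (running total 2).
CH(COOCH3): ester, 1 C=O (running total 3).
CH(OCOCH3): ester, 1 C=O (running total 4).
CO: ketone, 1 C=O (running total 5).
CH(NHCOCH3): amide, 1 C=O (running total 6).
COOCH3: ester, 1 C=O (running total 7).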